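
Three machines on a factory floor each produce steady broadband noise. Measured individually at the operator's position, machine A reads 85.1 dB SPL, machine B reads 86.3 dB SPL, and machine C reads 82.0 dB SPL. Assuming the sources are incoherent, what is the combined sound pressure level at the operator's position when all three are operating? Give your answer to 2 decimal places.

89.58 dB SPL

Add the sources as powers (linear), then convert back to dB:
L_total = 10·log₁₀(10^(85.1/10) + 10^(86.3/10) + 10^(82.0/10)) = 10·log₁₀(908700000) = 89.58 dB SPL.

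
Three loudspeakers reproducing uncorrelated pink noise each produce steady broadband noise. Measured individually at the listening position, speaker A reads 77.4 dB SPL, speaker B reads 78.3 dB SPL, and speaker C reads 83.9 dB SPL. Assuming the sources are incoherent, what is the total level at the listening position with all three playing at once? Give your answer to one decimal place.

85.7 dB SPL

Incoherent sources sum as intensities:
L_total = 10·log₁₀(10^(77.4/10) + 10^(78.3/10) + 10^(83.9/10)) = 10·log₁₀(368000000) = 85.7 dB SPL.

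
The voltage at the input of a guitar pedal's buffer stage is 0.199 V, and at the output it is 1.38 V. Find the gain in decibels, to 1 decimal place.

Voltage ratio → dB uses the 20·log₁₀ form:
20·log₁₀(1.38/0.199) = 20·log₁₀(6.935) = 16.8 dB.

16.8 dB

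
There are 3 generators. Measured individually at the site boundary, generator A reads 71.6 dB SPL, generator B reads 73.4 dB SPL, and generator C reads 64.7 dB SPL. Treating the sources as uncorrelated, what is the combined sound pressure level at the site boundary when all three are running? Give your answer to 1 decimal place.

75.9 dB SPL

Incoherent sources sum as intensities:
L_total = 10·log₁₀(10^(71.6/10) + 10^(73.4/10) + 10^(64.7/10)) = 10·log₁₀(39280000) = 75.9 dB SPL.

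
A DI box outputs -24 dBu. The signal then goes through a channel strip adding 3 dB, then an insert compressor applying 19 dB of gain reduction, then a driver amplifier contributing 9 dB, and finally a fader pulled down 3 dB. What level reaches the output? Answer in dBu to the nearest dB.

Cascaded gains and losses add directly in dB.
-24 + 3 − 19 + 9 − 3 = -34 dBu.

-34 dBu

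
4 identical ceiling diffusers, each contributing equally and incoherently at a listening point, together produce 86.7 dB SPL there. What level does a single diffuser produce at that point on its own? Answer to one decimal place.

4 equal incoherent sources add 10·log₁₀(4) = 6.02 dB over one source.
L_one = 86.7 − 6.02 = 80.7 dB SPL.

80.7 dB SPL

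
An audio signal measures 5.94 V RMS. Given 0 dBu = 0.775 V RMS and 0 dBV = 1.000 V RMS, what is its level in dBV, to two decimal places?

dBV = 20·log₁₀(V / 1.000 V).
20·log₁₀(5.94/1.000) = +15.48 dBV.

+15.48 dBV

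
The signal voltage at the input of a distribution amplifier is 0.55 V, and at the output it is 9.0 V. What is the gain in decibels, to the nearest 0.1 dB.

24.3 dB

Voltage is an amplitude quantity, so gain = 20·log₁₀(V_out/V_in).
20·log₁₀(9.0/0.55) = 20·log₁₀(16.36) = 24.3 dB.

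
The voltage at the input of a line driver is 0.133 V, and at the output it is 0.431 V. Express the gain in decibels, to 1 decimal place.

10.2 dB

Voltage is an amplitude quantity, so gain = 20·log₁₀(V_out/V_in).
20·log₁₀(0.431/0.133) = 20·log₁₀(3.241) = 10.2 dB.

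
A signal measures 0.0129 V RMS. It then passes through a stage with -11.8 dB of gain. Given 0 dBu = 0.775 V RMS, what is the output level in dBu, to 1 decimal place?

Input level: 20·log₁₀(0.0129/0.775) = -35.57 dBu.
Output: -35.57 − 11.8 = -47.4 dBu.

-47.4 dBu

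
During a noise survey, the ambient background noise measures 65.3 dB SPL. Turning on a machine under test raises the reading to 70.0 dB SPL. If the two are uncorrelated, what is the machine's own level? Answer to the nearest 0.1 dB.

Background correction is a power subtraction:
L_src = 10·log₁₀(10^(70.0/10) − 10^(65.3/10)) = 10·log₁₀(6612000) = 68.2 dB SPL.

68.2 dB SPL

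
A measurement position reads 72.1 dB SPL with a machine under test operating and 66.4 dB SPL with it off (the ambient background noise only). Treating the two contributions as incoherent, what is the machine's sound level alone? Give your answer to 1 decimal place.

Subtract intensities: L_src = 10·log₁₀(10^(L_total/10) − 10^(L_bg/10)).
L_src = 10·log₁₀(10^(72.1/10) − 10^(66.4/10)) = 10·log₁₀(11850000) = 70.7 dB SPL.

70.7 dB SPL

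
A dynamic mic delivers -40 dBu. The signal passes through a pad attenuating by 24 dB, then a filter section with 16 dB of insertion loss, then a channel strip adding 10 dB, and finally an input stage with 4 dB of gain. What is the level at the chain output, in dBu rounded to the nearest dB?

-66 dBu

Gain stages sum in dB:
-40 − 24 − 16 + 10 + 4 = -66 dBu.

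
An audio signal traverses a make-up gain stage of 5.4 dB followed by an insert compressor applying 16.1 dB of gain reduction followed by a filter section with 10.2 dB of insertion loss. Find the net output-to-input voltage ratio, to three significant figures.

Net gain = 5.4 + (−16.1) + (−10.2) = -20.9 dB.
Voltage ratio = 10^(-20.9/20) = 0.0902.

0.0902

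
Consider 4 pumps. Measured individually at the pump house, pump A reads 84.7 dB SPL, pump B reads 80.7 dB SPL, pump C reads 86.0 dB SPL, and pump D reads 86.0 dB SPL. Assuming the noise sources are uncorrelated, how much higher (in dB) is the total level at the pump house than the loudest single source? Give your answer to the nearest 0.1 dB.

4.8 dB

Incoherent sources sum as intensities:
L_total = 10·log₁₀(10^(84.7/10) + 10^(80.7/10) + 10^(86.0/10) + 10^(86.0/10)) = 90.82 dB SPL.
Excess over the loudest (86.0 dB): 90.82 − 86.0 = 4.8 dB.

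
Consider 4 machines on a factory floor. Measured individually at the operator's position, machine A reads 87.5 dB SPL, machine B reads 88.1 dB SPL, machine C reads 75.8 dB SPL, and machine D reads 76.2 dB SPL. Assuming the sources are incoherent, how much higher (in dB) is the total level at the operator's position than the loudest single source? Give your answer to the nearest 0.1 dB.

3.0 dB

Uncorrelated sources add in intensity (power), not in dB.
L_total = 10·log₁₀(10^(87.5/10) + 10^(88.1/10) + 10^(75.8/10) + 10^(76.2/10)) = 91.10 dB SPL.
Excess over the loudest (88.1 dB): 91.10 − 88.1 = 3.0 dB.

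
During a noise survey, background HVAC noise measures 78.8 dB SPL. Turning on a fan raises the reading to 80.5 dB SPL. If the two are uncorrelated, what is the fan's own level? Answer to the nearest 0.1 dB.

75.6 dB SPL

Background correction is a power subtraction:
L_src = 10·log₁₀(10^(80.5/10) − 10^(78.8/10)) = 10·log₁₀(36340000) = 75.6 dB SPL.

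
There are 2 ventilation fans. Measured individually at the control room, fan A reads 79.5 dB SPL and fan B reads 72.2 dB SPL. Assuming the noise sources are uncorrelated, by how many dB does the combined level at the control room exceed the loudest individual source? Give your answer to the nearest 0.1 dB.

0.7 dB

Uncorrelated sources add in intensity (power), not in dB.
L_total = 10·log₁₀(10^(79.5/10) + 10^(72.2/10)) = 80.24 dB SPL.
Excess over the loudest (79.5 dB): 80.24 − 79.5 = 0.7 dB.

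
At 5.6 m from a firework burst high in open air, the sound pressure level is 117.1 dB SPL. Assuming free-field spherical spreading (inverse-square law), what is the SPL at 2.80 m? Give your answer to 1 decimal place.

123.1 dB SPL

For a point source in a free field, ΔL = −20·log₁₀(d₂/d₁).
ΔL = −20·log₁₀(2.80/5.6) = 6.02 dB, so L₂ = 117.1 + (6.02) = 123.1 dB SPL.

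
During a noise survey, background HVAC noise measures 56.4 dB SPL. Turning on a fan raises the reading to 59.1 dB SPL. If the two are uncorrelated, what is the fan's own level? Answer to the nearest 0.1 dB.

55.8 dB SPL

Background correction is a power subtraction:
L_src = 10·log₁₀(10^(59.1/10) − 10^(56.4/10)) = 10·log₁₀(376300) = 55.8 dB SPL.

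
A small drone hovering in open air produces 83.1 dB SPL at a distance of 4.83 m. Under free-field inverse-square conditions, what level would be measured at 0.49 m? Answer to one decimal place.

For a point source in a free field, ΔL = −20·log₁₀(d₂/d₁).
ΔL = −20·log₁₀(0.49/4.83) = 19.88 dB, so L₂ = 83.1 + (19.88) = 103.0 dB SPL.

103.0 dB SPL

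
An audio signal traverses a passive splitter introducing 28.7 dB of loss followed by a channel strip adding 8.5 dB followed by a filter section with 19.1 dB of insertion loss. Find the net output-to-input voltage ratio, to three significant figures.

0.0108

Net gain = (−28.7) + 8.5 + (−19.1) = -39.3 dB.
Voltage ratio = 10^(-39.3/20) = 0.0108.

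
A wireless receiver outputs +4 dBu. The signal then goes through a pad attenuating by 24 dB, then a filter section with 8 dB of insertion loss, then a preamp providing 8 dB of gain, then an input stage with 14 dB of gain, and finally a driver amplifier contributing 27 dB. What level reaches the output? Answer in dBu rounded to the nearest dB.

+21 dBu

Cascaded gains and losses add directly in dB.
+4 − 24 − 8 + 8 + 14 + 27 = +21 dBu.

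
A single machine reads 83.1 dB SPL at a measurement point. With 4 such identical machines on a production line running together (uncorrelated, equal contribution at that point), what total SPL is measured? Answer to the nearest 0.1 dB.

4 equal incoherent sources raise the level by 10·log₁₀(4) = 6.02 dB.
L_total = 83.1 + 6.02 = 89.1 dB SPL.

89.1 dB SPL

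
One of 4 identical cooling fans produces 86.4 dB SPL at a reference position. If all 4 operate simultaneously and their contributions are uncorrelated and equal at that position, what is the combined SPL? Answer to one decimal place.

92.4 dB SPL

4 equal incoherent sources raise the level by 10·log₁₀(4) = 6.02 dB.
L_total = 86.4 + 6.02 = 92.4 dB SPL.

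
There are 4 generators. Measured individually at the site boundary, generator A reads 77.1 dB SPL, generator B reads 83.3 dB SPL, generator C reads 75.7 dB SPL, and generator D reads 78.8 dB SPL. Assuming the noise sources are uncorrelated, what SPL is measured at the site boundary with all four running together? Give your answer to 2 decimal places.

Add the sources as powers (linear), then convert back to dB:
L_total = 10·log₁₀(10^(77.1/10) + 10^(83.3/10) + 10^(75.7/10) + 10^(78.8/10)) = 10·log₁₀(378100000) = 85.78 dB SPL.

85.78 dB SPL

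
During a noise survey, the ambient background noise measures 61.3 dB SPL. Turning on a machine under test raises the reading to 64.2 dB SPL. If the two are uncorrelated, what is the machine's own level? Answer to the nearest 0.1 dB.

61.1 dB SPL

Background correction is a power subtraction:
L_src = 10·log₁₀(10^(64.2/10) − 10^(61.3/10)) = 10·log₁₀(1281000) = 61.1 dB SPL.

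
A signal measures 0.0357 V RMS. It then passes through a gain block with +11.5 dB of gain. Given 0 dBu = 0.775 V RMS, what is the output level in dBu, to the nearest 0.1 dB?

Input level: 20·log₁₀(0.0357/0.775) = -26.73 dBu.
Output: -26.73 + 11.5 = -15.2 dBu.

-15.2 dBu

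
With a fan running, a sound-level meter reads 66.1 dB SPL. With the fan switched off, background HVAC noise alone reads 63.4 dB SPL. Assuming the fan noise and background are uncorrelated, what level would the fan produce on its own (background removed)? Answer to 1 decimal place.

Remove the background by subtracting linear intensities:
L_src = 10·log₁₀(10^(66.1/10) − 10^(63.4/10)) = 10·log₁₀(1886000) = 62.8 dB SPL.

62.8 dB SPL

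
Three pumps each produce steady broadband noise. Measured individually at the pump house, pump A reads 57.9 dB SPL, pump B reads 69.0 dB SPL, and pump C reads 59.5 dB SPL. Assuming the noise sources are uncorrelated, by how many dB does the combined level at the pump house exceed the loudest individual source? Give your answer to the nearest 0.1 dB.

0.8 dB

Add the sources as powers (linear), then convert back to dB:
L_total = 10·log₁₀(10^(57.9/10) + 10^(69.0/10) + 10^(59.5/10)) = 69.75 dB SPL.
Excess over the loudest (69.0 dB): 69.75 − 69.0 = 0.8 dB.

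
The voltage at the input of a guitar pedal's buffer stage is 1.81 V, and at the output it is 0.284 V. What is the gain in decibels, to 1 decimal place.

-16.1 dB

For a voltage ratio, dB = 20·log₁₀(V₂/V₁).
20·log₁₀(0.284/1.81) = 20·log₁₀(0.1569) = -16.1 dB.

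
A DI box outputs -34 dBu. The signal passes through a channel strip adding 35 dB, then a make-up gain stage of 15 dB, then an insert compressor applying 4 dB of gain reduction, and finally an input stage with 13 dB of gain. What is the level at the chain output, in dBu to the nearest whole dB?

+25 dBu

Gain stages sum in dB:
-34 + 35 + 15 − 4 + 13 = +25 dBu.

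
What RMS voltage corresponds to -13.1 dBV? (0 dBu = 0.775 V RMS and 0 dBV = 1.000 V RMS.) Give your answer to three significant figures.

V = 1.000 V × 10^(-13.1/20).
= 1.000 × 0.2213 = 0.221 V.

0.221 V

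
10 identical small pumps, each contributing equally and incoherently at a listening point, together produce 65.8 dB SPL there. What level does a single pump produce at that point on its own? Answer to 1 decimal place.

10 equal incoherent sources add 10·log₁₀(10) = 10.00 dB over one source.
L_one = 65.8 − 10.00 = 55.8 dB SPL.

55.8 dB SPL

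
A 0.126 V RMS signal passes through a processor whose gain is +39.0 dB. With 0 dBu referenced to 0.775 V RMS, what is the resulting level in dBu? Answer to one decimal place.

+23.2 dBu

Input level: 20·log₁₀(0.126/0.775) = -15.78 dBu.
Output: -15.78 + 39.0 = +23.2 dBu.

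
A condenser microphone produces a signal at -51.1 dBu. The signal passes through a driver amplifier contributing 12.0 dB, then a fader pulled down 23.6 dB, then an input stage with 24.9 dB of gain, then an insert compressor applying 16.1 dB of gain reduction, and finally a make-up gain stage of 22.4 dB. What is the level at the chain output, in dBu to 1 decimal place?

-31.5 dBu

Cascaded gains and losses add directly in dB.
-51.1 + 12.0 − 23.6 + 24.9 − 16.1 + 22.4 = -31.5 dBu.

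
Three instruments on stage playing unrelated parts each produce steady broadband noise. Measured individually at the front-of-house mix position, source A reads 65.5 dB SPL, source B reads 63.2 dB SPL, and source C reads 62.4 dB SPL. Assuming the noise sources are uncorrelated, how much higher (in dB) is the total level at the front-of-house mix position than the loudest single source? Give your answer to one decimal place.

3.2 dB

Add the sources as powers (linear), then convert back to dB:
L_total = 10·log₁₀(10^(65.5/10) + 10^(63.2/10) + 10^(62.4/10)) = 68.68 dB SPL.
Excess over the loudest (65.5 dB): 68.68 − 65.5 = 3.2 dB.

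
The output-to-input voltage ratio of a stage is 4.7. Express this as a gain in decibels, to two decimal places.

13.44 dB

For a voltage ratio, dB = 20·log₁₀(V₂/V₁).
20·log₁₀(4.7) = 13.44 dB.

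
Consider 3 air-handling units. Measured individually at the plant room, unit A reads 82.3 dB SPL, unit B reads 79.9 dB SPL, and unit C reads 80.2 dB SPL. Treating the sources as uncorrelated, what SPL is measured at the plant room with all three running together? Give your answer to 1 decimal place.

Incoherent sources sum as intensities:
L_total = 10·log₁₀(10^(82.3/10) + 10^(79.9/10) + 10^(80.2/10)) = 10·log₁₀(372300000) = 85.7 dB SPL.

85.7 dB SPL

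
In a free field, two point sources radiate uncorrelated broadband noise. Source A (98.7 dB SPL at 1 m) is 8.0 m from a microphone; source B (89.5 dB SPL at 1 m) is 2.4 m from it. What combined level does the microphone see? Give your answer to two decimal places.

At the listener: L_A = 98.7 − 20·log₁₀(8.0) = 80.638 dB; L_B = 89.5 − 20·log₁₀(2.4) = 81.896 dB.
Combined: 10·log₁₀(10^(80.638/10)+10^(81.896/10)) = 84.32 dB SPL.

84.32 dB SPL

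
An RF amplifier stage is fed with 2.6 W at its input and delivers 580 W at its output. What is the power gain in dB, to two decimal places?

23.48 dB

Power ratio → dB uses the 10·log₁₀ form:
10·log₁₀(580/2.6) = 10·log₁₀(223.1) = 23.48 dB.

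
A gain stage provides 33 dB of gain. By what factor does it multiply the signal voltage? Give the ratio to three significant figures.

44.7

Voltage ratio = 10^(dB/20).
10^(33/20) = 10^(1.650) = 44.7.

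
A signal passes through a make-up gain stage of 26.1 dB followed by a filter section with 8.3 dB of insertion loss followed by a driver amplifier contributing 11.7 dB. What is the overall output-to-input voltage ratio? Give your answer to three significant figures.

Net gain = 26.1 + (−8.3) + 11.7 = 29.5 dB.
Voltage ratio = 10^(29.5/20) = 29.9.

29.9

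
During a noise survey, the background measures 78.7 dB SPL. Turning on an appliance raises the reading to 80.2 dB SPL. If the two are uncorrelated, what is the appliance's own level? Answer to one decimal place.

74.9 dB SPL

Subtract intensities: L_src = 10·log₁₀(10^(L_total/10) − 10^(L_bg/10)).
L_src = 10·log₁₀(10^(80.2/10) − 10^(78.7/10)) = 10·log₁₀(30580000) = 74.9 dB SPL.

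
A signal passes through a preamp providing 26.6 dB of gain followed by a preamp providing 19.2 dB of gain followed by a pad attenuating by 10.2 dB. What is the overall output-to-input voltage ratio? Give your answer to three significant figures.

Net gain = 26.6 + 19.2 + (−10.2) = 35.6 dB.
Voltage ratio = 10^(35.6/20) = 60.3.

60.3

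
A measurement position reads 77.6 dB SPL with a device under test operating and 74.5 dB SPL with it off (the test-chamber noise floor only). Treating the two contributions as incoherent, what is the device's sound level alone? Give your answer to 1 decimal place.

74.7 dB SPL

Subtract intensities: L_src = 10·log₁₀(10^(L_total/10) − 10^(L_bg/10)).
L_src = 10·log₁₀(10^(77.6/10) − 10^(74.5/10)) = 10·log₁₀(29360000) = 74.7 dB SPL.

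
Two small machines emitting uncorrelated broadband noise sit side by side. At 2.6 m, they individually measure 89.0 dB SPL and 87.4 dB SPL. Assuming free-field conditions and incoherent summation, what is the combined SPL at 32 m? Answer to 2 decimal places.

69.48 dB SPL

Combined at 2.6 m: 10·log₁₀(10^(89.0/10)+10^(87.4/10)) = 91.284 dB SPL.
Then apply −20·log₁₀(32/2.6) = -21.804 dB → 69.48 dB SPL.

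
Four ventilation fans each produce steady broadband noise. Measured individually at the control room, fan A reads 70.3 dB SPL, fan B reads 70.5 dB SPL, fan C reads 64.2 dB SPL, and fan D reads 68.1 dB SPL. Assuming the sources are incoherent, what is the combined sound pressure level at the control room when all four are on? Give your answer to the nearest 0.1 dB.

Add the sources as powers (linear), then convert back to dB:
L_total = 10·log₁₀(10^(70.3/10) + 10^(70.5/10) + 10^(64.2/10) + 10^(68.1/10)) = 10·log₁₀(31020000) = 74.9 dB SPL.

74.9 dB SPL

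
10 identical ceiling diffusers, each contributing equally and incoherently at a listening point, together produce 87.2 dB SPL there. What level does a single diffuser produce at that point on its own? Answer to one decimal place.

10 equal incoherent sources add 10·log₁₀(10) = 10.00 dB over one source.
L_one = 87.2 − 10.00 = 77.2 dB SPL.

77.2 dB SPL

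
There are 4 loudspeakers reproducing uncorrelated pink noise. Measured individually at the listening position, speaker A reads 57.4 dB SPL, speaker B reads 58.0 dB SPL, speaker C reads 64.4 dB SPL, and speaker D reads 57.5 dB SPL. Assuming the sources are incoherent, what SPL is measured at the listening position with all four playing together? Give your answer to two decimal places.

66.53 dB SPL

Uncorrelated sources add in intensity (power), not in dB.
L_total = 10·log₁₀(10^(57.4/10) + 10^(58.0/10) + 10^(64.4/10) + 10^(57.5/10)) = 10·log₁₀(4497000) = 66.53 dB SPL.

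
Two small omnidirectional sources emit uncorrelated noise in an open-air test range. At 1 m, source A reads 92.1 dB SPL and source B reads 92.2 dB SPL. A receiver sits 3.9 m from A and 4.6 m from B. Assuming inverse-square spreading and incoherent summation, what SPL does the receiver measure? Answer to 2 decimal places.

At the listener: L_A = 92.1 − 20·log₁₀(3.9) = 80.279 dB; L_B = 92.2 − 20·log₁₀(4.6) = 78.945 dB.
Combined: 10·log₁₀(10^(80.279/10)+10^(78.945/10)) = 82.67 dB SPL.

82.67 dB SPL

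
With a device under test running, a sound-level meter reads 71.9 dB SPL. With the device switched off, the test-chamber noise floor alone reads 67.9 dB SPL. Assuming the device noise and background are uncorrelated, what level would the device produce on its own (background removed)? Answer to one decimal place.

69.7 dB SPL

Subtract intensities: L_src = 10·log₁₀(10^(L_total/10) − 10^(L_bg/10)).
L_src = 10·log₁₀(10^(71.9/10) − 10^(67.9/10)) = 10·log₁₀(9322000) = 69.7 dB SPL.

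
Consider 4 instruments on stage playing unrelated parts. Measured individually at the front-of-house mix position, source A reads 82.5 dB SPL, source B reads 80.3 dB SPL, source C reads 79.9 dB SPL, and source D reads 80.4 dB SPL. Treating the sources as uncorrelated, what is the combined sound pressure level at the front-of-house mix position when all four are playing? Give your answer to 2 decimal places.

86.92 dB SPL

Incoherent sources sum as intensities:
L_total = 10·log₁₀(10^(82.5/10) + 10^(80.3/10) + 10^(79.9/10) + 10^(80.4/10)) = 10·log₁₀(492400000) = 86.92 dB SPL.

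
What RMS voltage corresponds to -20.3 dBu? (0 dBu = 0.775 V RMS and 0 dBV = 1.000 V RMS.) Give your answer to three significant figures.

0.0749 V

V = 0.775 V × 10^(-20.3/20).
= 0.775 × 0.09661 = 0.0749 V.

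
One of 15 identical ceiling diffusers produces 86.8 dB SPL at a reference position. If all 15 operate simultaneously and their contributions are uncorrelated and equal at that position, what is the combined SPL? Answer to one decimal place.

15 equal incoherent sources raise the level by 10·log₁₀(15) = 11.76 dB.
L_total = 86.8 + 11.76 = 98.6 dB SPL.

98.6 dB SPL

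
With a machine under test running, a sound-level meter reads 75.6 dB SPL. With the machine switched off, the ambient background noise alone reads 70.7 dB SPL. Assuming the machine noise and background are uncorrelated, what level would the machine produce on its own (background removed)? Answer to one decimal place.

73.9 dB SPL

Subtract intensities: L_src = 10·log₁₀(10^(L_total/10) − 10^(L_bg/10)).
L_src = 10·log₁₀(10^(75.6/10) − 10^(70.7/10)) = 10·log₁₀(24560000) = 73.9 dB SPL.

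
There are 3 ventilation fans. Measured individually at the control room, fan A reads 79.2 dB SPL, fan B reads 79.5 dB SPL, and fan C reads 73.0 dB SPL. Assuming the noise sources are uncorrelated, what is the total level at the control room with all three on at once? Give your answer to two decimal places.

Uncorrelated sources add in intensity (power), not in dB.
L_total = 10·log₁₀(10^(79.2/10) + 10^(79.5/10) + 10^(73.0/10)) = 10·log₁₀(192300000) = 82.84 dB SPL.

82.84 dB SPL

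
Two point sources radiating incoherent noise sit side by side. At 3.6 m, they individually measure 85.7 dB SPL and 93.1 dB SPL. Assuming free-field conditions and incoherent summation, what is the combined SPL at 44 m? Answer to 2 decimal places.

72.08 dB SPL

Combined at 3.6 m: 10·log₁₀(10^(85.7/10)+10^(93.1/10)) = 93.826 dB SPL.
Then apply −20·log₁₀(44/3.6) = -21.743 dB → 72.08 dB SPL.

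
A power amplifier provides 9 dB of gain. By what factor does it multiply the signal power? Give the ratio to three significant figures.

7.94

Power ratio = 10^(dB/10).
10^(9/10) = 10^(0.9000) = 7.94.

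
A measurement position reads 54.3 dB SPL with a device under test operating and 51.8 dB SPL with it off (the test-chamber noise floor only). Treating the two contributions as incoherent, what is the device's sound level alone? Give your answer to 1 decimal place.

Remove the background by subtracting linear intensities:
L_src = 10·log₁₀(10^(54.3/10) − 10^(51.8/10)) = 10·log₁₀(117800) = 50.7 dB SPL.

50.7 dB SPL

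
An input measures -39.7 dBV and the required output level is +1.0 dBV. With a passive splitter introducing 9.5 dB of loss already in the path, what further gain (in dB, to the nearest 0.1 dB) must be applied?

The required make-up gain is the shortfall in the dB sum.
G = +1.0 − (-39.7) + 9.5 = 50.2 dB.

50.2 dB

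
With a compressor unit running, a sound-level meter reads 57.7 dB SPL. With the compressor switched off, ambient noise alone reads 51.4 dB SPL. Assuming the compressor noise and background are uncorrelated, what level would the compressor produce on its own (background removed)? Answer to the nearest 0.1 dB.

Subtract intensities: L_src = 10·log₁₀(10^(L_total/10) − 10^(L_bg/10)).
L_src = 10·log₁₀(10^(57.7/10) − 10^(51.4/10)) = 10·log₁₀(450800) = 56.5 dB SPL.

56.5 dB SPL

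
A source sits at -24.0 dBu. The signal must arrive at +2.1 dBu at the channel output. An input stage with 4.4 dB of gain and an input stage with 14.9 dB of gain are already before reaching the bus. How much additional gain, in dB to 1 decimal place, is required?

6.8 dB

The required make-up gain is the shortfall in the dB sum.
G = +2.1 − (-24.0) − 4.4 − 14.9 = 6.8 dB.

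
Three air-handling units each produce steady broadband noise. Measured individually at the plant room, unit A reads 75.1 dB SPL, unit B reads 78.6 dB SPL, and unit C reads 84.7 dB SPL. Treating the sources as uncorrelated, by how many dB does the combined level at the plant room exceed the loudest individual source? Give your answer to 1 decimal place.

Uncorrelated sources add in intensity (power), not in dB.
L_total = 10·log₁₀(10^(75.1/10) + 10^(78.6/10) + 10^(84.7/10)) = 86.02 dB SPL.
Excess over the loudest (84.7 dB): 86.02 − 84.7 = 1.3 dB.

1.3 dB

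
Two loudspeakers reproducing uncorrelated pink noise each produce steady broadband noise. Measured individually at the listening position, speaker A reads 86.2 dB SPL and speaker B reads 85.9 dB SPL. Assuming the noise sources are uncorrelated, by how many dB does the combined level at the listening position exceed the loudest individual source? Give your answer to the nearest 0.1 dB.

2.9 dB

Incoherent sources sum as intensities:
L_total = 10·log₁₀(10^(86.2/10) + 10^(85.9/10)) = 89.06 dB SPL.
Excess over the loudest (86.2 dB): 89.06 − 86.2 = 2.9 dB.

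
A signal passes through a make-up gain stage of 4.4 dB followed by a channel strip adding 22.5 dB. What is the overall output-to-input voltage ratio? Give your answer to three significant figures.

Net gain = 4.4 + 22.5 = 26.9 dB.
Voltage ratio = 10^(26.9/20) = 22.1.

22.1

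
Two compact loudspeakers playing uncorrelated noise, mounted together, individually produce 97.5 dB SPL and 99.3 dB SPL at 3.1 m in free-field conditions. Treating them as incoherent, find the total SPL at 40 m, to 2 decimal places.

79.29 dB SPL

Combined at 3.1 m: 10·log₁₀(10^(97.5/10)+10^(99.3/10)) = 101.503 dB SPL.
Then apply −20·log₁₀(40/3.1) = -22.214 dB → 79.29 dB SPL.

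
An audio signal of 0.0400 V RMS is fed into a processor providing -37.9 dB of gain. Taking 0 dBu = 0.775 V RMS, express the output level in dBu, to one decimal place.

-63.6 dBu

Input level: 20·log₁₀(0.0400/0.775) = -25.74 dBu.
Output: -25.74 − 37.9 = -63.6 dBu.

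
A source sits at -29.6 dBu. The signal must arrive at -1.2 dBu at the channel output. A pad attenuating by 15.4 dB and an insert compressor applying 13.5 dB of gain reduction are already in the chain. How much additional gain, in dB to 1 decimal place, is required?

The required make-up gain is the shortfall in the dB sum.
G = -1.2 − (-29.6) + 15.4 + 13.5 = 57.3 dB.

57.3 dB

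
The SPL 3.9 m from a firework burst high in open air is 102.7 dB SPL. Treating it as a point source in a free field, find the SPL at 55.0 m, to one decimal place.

79.7 dB SPL

For a point source in a free field, ΔL = −20·log₁₀(d₂/d₁).
ΔL = −20·log₁₀(55.0/3.9) = -22.99 dB, so L₂ = 102.7 + (-22.99) = 79.7 dB SPL.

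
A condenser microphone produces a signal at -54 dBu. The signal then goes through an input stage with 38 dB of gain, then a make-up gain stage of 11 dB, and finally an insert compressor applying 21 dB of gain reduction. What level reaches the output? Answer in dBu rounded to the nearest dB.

-26 dBu

In dB, series stages simply add:
-54 + 38 + 11 − 21 = -26 dBu.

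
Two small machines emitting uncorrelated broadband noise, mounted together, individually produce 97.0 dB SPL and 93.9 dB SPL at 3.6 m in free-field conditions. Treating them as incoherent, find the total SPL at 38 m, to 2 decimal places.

78.26 dB SPL

Combined at 3.6 m: 10·log₁₀(10^(97.0/10)+10^(93.9/10)) = 98.731 dB SPL.
Then apply −20·log₁₀(38/3.6) = -20.470 dB → 78.26 dB SPL.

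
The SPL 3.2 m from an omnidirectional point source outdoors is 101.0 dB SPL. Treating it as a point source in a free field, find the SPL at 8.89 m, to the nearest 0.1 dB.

Free-field point source: level drops by 20·log₁₀ of the distance ratio.
ΔL = −20·log₁₀(8.89/3.2) = -8.88 dB, so L₂ = 101.0 + (-8.88) = 92.1 dB SPL.

92.1 dB SPL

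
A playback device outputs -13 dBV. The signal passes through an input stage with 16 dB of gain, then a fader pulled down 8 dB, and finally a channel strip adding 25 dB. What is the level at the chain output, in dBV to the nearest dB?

+20 dBV

In dB, series stages simply add:
-13 + 16 − 8 + 25 = +20 dBV.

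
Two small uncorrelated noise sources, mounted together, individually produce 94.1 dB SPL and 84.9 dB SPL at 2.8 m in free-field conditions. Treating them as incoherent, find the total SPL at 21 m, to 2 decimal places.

77.09 dB SPL

Combined at 2.8 m: 10·log₁₀(10^(94.1/10)+10^(84.9/10)) = 94.593 dB SPL.
Then apply −20·log₁₀(21/2.8) = -17.501 dB → 77.09 dB SPL.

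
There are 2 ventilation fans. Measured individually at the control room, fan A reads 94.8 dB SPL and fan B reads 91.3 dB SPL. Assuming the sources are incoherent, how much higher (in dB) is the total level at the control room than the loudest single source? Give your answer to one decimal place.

Incoherent sources sum as intensities:
L_total = 10·log₁₀(10^(94.8/10) + 10^(91.3/10)) = 96.40 dB SPL.
Excess over the loudest (94.8 dB): 96.40 − 94.8 = 1.6 dB.

1.6 dB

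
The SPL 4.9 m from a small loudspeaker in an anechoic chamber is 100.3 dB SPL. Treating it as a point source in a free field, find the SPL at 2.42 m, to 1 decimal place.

106.4 dB SPL

Inverse-square spreading gives ΔL = −20·log₁₀(d₂/d₁).
ΔL = −20·log₁₀(2.42/4.9) = 6.13 dB, so L₂ = 100.3 + (6.13) = 106.4 dB SPL.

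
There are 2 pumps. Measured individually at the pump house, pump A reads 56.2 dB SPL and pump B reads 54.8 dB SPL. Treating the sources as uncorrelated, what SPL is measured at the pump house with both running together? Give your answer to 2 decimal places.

Incoherent sources sum as intensities:
L_total = 10·log₁₀(10^(56.2/10) + 10^(54.8/10)) = 10·log₁₀(718900) = 58.57 dB SPL.

58.57 dB SPL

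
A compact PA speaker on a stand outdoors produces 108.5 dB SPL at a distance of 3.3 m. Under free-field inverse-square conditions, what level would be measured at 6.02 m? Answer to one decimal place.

Free-field point source: level drops by 20·log₁₀ of the distance ratio.
ΔL = −20·log₁₀(6.02/3.3) = -5.22 dB, so L₂ = 108.5 + (-5.22) = 103.3 dB SPL.

103.3 dB SPL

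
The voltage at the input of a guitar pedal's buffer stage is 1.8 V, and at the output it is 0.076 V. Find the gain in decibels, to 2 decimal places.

For a voltage ratio, dB = 20·log₁₀(V₂/V₁).
20·log₁₀(0.076/1.8) = 20·log₁₀(0.04222) = -27.49 dB.

-27.49 dB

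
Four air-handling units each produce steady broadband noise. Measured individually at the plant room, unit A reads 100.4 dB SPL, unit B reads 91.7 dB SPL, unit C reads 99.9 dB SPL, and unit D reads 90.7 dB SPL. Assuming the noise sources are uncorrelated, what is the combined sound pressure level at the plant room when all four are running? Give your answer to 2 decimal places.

103.69 dB SPL

Incoherent sources sum as intensities:
L_total = 10·log₁₀(10^(100.4/10) + 10^(91.7/10) + 10^(99.9/10) + 10^(90.7/10)) = 10·log₁₀(23391000000) = 103.69 dB SPL.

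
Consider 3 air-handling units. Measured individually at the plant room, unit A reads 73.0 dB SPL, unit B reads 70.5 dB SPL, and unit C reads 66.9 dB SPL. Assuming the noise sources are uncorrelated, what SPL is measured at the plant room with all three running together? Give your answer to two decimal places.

75.57 dB SPL

Incoherent sources sum as intensities:
L_total = 10·log₁₀(10^(73.0/10) + 10^(70.5/10) + 10^(66.9/10)) = 10·log₁₀(36070000) = 75.57 dB SPL.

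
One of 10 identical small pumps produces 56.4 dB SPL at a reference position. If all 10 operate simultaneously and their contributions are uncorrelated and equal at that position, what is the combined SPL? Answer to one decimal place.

10 equal incoherent sources raise the level by 10·log₁₀(10) = 10.00 dB.
L_total = 56.4 + 10.00 = 66.4 dB SPL.

66.4 dB SPL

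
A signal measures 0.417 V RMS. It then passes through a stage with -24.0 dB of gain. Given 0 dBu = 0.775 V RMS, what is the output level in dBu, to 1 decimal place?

-29.4 dBu

Input level: 20·log₁₀(0.417/0.775) = -5.38 dBu.
Output: -5.38 − 24.0 = -29.4 dBu.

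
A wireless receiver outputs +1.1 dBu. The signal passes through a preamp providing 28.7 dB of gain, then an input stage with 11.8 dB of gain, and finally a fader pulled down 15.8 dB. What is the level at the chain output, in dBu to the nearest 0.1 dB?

Gain stages sum in dB:
+1.1 + 28.7 + 11.8 − 15.8 = +25.8 dBu.

+25.8 dBu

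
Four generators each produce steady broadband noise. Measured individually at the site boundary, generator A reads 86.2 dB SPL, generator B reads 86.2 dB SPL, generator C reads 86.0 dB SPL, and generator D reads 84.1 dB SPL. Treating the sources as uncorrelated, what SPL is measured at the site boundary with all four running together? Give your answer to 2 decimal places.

91.73 dB SPL

Uncorrelated sources add in intensity (power), not in dB.
L_total = 10·log₁₀(10^(86.2/10) + 10^(86.2/10) + 10^(86.0/10) + 10^(84.1/10)) = 10·log₁₀(1489000000) = 91.73 dB SPL.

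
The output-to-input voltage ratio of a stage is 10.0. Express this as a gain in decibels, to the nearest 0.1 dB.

20.0 dB

For a voltage ratio, dB = 20·log₁₀(V₂/V₁).
20·log₁₀(10.0) = 20.0 dB.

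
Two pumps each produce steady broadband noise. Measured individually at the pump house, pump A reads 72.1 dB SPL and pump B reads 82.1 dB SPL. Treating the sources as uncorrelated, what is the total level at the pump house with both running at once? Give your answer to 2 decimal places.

Uncorrelated sources add in intensity (power), not in dB.
L_total = 10·log₁₀(10^(72.1/10) + 10^(82.1/10)) = 10·log₁₀(178400000) = 82.51 dB SPL.

82.51 dB SPL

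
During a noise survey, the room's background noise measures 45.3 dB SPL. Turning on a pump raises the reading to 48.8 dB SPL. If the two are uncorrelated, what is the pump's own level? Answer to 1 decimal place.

46.2 dB SPL

Remove the background by subtracting linear intensities:
L_src = 10·log₁₀(10^(48.8/10) − 10^(45.3/10)) = 10·log₁₀(41970) = 46.2 dB SPL.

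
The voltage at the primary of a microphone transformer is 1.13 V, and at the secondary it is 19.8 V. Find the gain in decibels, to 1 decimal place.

24.9 dB

For a voltage ratio, dB = 20·log₁₀(V₂/V₁).
20·log₁₀(19.8/1.13) = 20·log₁₀(17.52) = 24.9 dB.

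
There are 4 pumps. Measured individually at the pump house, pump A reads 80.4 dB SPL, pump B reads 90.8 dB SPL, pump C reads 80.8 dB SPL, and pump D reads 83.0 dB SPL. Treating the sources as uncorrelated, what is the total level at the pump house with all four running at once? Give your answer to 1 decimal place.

92.1 dB SPL

Incoherent sources sum as intensities:
L_total = 10·log₁₀(10^(80.4/10) + 10^(90.8/10) + 10^(80.8/10) + 10^(83.0/10)) = 10·log₁₀(1632000000) = 92.1 dB SPL.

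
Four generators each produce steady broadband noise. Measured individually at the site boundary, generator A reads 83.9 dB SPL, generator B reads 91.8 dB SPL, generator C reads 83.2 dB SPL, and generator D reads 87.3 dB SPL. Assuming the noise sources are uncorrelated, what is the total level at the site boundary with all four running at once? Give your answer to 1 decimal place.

94.0 dB SPL

Uncorrelated sources add in intensity (power), not in dB.
L_total = 10·log₁₀(10^(83.9/10) + 10^(91.8/10) + 10^(83.2/10) + 10^(87.3/10)) = 10·log₁₀(2505000000) = 94.0 dB SPL.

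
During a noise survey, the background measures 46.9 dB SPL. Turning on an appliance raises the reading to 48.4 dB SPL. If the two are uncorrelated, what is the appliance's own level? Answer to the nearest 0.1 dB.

43.1 dB SPL

Remove the background by subtracting linear intensities:
L_src = 10·log₁₀(10^(48.4/10) − 10^(46.9/10)) = 10·log₁₀(20210) = 43.1 dB SPL.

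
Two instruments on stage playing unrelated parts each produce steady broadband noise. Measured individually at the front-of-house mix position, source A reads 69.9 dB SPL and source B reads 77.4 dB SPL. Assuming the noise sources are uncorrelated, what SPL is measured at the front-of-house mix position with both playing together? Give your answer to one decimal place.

78.1 dB SPL

Add the sources as powers (linear), then convert back to dB:
L_total = 10·log₁₀(10^(69.9/10) + 10^(77.4/10)) = 10·log₁₀(64730000) = 78.1 dB SPL.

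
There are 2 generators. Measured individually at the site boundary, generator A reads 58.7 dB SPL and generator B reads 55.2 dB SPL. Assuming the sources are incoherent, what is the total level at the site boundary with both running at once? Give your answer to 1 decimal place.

60.3 dB SPL

Incoherent sources sum as intensities:
L_total = 10·log₁₀(10^(58.7/10) + 10^(55.2/10)) = 10·log₁₀(1072000) = 60.3 dB SPL.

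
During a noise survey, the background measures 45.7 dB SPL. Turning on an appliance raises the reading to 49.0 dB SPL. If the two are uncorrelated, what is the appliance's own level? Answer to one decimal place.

Background correction is a power subtraction:
L_src = 10·log₁₀(10^(49.0/10) − 10^(45.7/10)) = 10·log₁₀(42280) = 46.3 dB SPL.

46.3 dB SPL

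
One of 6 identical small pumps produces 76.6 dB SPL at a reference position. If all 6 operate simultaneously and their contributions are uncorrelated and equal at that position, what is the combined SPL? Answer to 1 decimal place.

6 equal incoherent sources raise the level by 10·log₁₀(6) = 7.78 dB.
L_total = 76.6 + 7.78 = 84.4 dB SPL.

84.4 dB SPL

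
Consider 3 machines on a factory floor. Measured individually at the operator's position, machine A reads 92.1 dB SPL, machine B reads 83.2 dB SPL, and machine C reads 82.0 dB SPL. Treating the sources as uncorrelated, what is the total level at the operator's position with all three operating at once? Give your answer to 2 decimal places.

92.99 dB SPL

Uncorrelated sources add in intensity (power), not in dB.
L_total = 10·log₁₀(10^(92.1/10) + 10^(83.2/10) + 10^(82.0/10)) = 10·log₁₀(1989000000) = 92.99 dB SPL.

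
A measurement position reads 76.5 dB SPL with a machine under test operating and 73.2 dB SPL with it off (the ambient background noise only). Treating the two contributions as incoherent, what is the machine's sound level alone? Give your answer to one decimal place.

73.8 dB SPL

Remove the background by subtracting linear intensities:
L_src = 10·log₁₀(10^(76.5/10) − 10^(73.2/10)) = 10·log₁₀(23780000) = 73.8 dB SPL.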